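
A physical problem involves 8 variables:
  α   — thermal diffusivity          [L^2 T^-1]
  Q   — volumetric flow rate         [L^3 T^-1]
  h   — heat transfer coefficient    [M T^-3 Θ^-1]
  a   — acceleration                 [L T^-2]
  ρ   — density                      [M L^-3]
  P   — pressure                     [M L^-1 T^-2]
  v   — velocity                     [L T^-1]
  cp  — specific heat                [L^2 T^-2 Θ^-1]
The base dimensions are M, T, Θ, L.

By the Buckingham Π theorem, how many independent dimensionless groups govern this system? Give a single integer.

Write exponents as rows M,T,Θ,L / cols α,Q,h,a,ρ,P,v,cp:
  M: [ 0  0  1  0  1  1  0  0]
  T: [-1 -1 -3 -2  0 -2 -1 -2]
  Θ: [ 0  0 -1  0  0  0  0 -1]
  L: [ 2  3  0  1 -3 -1  1  2]
Row reduction gives pivot columns α,Q,h,ρ; rank = 4
8 vars − rank 4 = 4 Π groups

4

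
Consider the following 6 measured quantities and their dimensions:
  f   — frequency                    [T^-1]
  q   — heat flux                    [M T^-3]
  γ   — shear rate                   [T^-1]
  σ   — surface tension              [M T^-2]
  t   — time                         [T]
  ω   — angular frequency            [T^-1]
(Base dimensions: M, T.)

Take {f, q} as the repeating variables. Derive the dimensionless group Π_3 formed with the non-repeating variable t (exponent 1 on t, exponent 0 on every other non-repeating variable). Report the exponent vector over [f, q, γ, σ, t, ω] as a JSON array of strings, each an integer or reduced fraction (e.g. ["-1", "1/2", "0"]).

["1", "0", "0", "0", "1", "0"]

Dimensional matrix (M×T by f×q×γ×σ×t×ω):
  M: [ 0  1  0  1  0  0]
  T: [-1 -3 -1 -2  1 -1]
RREF → pivots at {f,q} ⇒ r = 2
Pivot set = {f,q}, free = {γ,σ,t,ω}
RREF:
  r0: [   1    0    1   -1   -1    1]
  r1: [   0    1    0    1    0    0]
Fix exponent of t at 1, γ at 0, σ at 0, ω at 0; solve each RREF row for its pivot's exponent:
  r0: exp(f) + (-1)·1 = 0 ⇒ exp(f) = 1
  r1: exp(q) + (0)·1 = 0 ⇒ exp(q) = 0
Π_3 = f · t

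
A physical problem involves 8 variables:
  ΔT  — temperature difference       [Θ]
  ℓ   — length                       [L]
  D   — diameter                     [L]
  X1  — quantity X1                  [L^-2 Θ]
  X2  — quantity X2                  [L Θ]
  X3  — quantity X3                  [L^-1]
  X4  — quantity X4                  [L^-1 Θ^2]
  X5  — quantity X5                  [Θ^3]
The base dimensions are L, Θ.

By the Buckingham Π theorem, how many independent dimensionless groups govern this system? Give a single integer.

6

Exponent matrix [L,Θ] × [ΔT,ℓ,D,X1,X2,X3,X4,X5]:
  L: [ 0  1  1 -2  1 -1 -1  0]
  Θ: [ 1  0  0  1  1  0  2  3]
Echelon form has 2 nonzero rows (pivots: ΔT,ℓ)
8 vars − rank 2 = 6 Π groups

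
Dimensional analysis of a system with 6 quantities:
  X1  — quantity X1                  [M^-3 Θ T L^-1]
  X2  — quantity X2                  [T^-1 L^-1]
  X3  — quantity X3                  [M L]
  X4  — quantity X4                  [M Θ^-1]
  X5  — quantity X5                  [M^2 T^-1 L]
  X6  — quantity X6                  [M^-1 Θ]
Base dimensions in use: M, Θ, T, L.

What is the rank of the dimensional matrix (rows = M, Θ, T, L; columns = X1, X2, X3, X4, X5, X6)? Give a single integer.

3

Exponent matrix [M,Θ,T,L] × [X1,X2,X3,X4,X5,X6]:
  M: [-3  0  1  1  2 -1]
  Θ: [ 1  0  0 -1  0  1]
  T: [ 1 -1  0  0 -1  0]
  L: [-1 -1  1  0  1  0]
Row reduction gives pivot columns X1,X2,X3; rank = 3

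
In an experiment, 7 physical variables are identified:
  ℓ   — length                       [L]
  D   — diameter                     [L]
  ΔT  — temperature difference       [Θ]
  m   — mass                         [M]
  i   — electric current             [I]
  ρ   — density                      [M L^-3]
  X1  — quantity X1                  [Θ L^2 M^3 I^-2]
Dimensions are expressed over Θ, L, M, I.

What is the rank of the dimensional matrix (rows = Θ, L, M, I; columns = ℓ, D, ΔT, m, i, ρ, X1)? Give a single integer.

Exponent matrix [Θ,L,M,I] × [ℓ,D,ΔT,m,i,ρ,X1]:
  Θ: [ 0  0  1  0  0  0  1]
  L: [ 1  1  0  0  0 -3  2]
  M: [ 0  0  0  1  0  1  3]
  I: [ 0  0  0  0  1  0 -2]
Echelon form has 4 nonzero rows (pivots: ℓ,ΔT,m,i)

4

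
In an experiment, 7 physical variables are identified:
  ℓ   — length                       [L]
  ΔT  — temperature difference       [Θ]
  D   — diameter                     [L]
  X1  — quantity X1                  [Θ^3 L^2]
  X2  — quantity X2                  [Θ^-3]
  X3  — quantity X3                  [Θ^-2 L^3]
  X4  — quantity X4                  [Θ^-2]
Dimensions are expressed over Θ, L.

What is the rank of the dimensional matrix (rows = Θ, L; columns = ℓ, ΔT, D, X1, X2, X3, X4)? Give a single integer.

Exponent matrix [Θ,L] × [ℓ,ΔT,D,X1,X2,X3,X4]:
  Θ: [ 0  1  0  3 -3 -2 -2]
  L: [ 1  0  1  2  0  3  0]
Row reduction gives pivot columns ℓ,ΔT; rank = 2

2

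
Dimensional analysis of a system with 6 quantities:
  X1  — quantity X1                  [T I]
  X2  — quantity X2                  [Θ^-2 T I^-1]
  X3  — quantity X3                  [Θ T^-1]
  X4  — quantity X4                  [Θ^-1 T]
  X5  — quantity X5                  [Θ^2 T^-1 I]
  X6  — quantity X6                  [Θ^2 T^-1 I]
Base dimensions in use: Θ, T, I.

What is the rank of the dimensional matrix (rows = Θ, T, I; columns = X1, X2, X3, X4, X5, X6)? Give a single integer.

Write exponents as rows Θ,T,I / cols X1,X2,X3,X4,X5,X6:
  Θ: [ 0 -2  1 -1  2  2]
  T: [ 1  1 -1  1 -1 -1]
  I: [ 1 -1  0  0  1  1]
RREF → pivots at {X1,X2} ⇒ r = 2

2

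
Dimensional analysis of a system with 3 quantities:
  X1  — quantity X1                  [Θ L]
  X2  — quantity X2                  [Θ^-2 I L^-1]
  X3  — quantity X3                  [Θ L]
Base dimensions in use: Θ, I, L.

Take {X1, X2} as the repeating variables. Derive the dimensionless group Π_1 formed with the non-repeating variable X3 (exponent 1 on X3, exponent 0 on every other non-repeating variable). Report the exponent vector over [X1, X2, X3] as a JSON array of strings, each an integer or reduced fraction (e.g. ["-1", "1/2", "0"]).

["-1", "0", "1"]

Dimensional matrix (Θ×I×L by X1×X2×X3):
  Θ: [ 1 -2  1]
  I: [ 0  1  0]
  L: [ 1 -1  1]
RREF → pivots at {X1,X2} ⇒ r = 2
Repeat: X1,X2; free: X3
RREF:
  r0: [   1    0    1]
  r1: [   0    1    0]
  r2: [   0    0    0]
Fix exponent of X3 at 1; solve each RREF row for its pivot's exponent:
  r0: exp(X1) + (1)·1 = 0 ⇒ exp(X1) = -1
  r1: exp(X2) + (0)·1 = 0 ⇒ exp(X2) = 0
Π_1 = X1^-1 · X3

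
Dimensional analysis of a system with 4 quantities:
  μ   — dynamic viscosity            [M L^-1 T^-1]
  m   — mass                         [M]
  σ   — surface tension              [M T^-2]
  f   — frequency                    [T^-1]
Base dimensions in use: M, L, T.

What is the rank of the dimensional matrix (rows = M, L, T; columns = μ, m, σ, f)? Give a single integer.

Exponent matrix [M,L,T] × [μ,m,σ,f]:
  M: [ 1  1  1  0]
  L: [-1  0  0  0]
  T: [-1  0 -2 -1]
RREF → pivots at {μ,m,σ} ⇒ r = 3

3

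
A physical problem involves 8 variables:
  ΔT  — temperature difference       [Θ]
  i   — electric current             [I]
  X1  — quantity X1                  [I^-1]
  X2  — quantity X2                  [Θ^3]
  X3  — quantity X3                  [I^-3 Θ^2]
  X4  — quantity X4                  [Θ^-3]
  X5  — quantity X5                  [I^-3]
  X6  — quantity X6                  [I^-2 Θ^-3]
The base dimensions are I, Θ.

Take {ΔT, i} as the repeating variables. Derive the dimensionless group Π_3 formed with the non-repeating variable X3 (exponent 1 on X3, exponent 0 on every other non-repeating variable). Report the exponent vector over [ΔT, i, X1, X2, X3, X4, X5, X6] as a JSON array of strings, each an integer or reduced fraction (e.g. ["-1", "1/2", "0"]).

["-2", "3", "0", "0", "1", "0", "0", "0"]

Write exponents as rows I,Θ / cols ΔT,i,X1,X2,X3,X4,X5,X6:
  I: [ 0  1 -1  0 -3  0 -3 -2]
  Θ: [ 1  0  0  3  2 -3  0 -3]
Row reduction gives pivot columns ΔT,i; rank = 2
Repeat: ΔT,i; free: X1,X2,X3,X4,X5,X6
RREF:
  r0: [   1    0    0    3    2   -3    0   -3]
  r1: [   0    1   -1    0   -3    0   -3   -2]
Fix exponent of X3 at 1, X1 at 0, X2 at 0, X4 at 0, X5 at 0, X6 at 0; solve each RREF row for its pivot's exponent:
  r0: exp(ΔT) + (2)·1 = 0 ⇒ exp(ΔT) = -2
  r1: exp(i) + (-3)·1 = 0 ⇒ exp(i) = 3
Π_3 = ΔT^-2 · i^3 · X3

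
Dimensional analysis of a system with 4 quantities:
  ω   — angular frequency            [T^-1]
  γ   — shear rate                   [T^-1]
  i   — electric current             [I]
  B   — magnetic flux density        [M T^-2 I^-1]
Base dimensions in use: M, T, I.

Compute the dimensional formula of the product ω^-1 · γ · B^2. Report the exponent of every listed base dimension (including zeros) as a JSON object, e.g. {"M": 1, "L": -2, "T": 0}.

{"M": 2, "T": -4, "I": -2}

Exponent matrix [M,T,I] × [ω,γ,i,B]:
  M: [ 0  0  0  1]
  T: [-1 -1  0 -2]
  I: [ 0  0  1 -1]
  [M]: (-1)·0+(1)·0+(2)·1 = 2
  [T]: (-1)·-1+(1)·-1+(2)·-2 = -4
  [I]: (-1)·0+(1)·0+(2)·-1 = -2
⇒ M^2 T^-4 I^-2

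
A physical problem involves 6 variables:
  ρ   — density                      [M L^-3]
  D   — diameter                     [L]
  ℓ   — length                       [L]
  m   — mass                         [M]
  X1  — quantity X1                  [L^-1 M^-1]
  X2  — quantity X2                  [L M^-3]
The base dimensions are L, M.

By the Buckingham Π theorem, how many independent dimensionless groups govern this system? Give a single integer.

Exponent matrix [L,M] × [ρ,D,ℓ,m,X1,X2]:
  L: [-3  1  1  0 -1  1]
  M: [ 1  0  0  1 -1 -3]
RREF → pivots at {ρ,D} ⇒ r = 2
Π count = n − r = 6 − 2 = 4

4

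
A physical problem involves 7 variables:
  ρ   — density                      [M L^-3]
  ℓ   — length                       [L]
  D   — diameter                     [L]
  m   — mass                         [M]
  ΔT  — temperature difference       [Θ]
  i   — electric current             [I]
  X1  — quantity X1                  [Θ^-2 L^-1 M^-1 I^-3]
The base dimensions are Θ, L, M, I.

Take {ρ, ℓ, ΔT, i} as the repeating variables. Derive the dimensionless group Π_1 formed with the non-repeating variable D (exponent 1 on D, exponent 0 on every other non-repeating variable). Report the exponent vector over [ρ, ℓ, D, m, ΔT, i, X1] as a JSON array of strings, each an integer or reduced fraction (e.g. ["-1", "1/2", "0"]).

["0", "-1", "1", "0", "0", "0", "0"]

Write exponents as rows Θ,L,M,I / cols ρ,ℓ,D,m,ΔT,i,X1:
  Θ: [ 0  0  0  0  1  0 -2]
  L: [-3  1  1  0  0  0 -1]
  M: [ 1  0  0  1  0  0 -1]
  I: [ 0  0  0  0  0  1 -3]
RREF → pivots at {ρ,ℓ,ΔT,i} ⇒ r = 4
Pivot set = {ρ,ℓ,ΔT,i}, free = {D,m,X1}
RREF:
  r0: [   1    0    0    1    0    0   -1]
  r1: [   0    1    1    3    0    0   -4]
  r2: [   0    0    0    0    1    0   -2]
  r3: [   0    0    0    0    0    1   -3]
Fix exponent of D at 1, m at 0, X1 at 0; solve each RREF row for its pivot's exponent:
  r0: exp(ρ) + (0)·1 = 0 ⇒ exp(ρ) = 0
  r1: exp(ℓ) + (1)·1 = 0 ⇒ exp(ℓ) = -1
  r2: exp(ΔT) + (0)·1 = 0 ⇒ exp(ΔT) = 0
  r3: exp(i) + (0)·1 = 0 ⇒ exp(i) = 0
Π_1 = ℓ^-1 · D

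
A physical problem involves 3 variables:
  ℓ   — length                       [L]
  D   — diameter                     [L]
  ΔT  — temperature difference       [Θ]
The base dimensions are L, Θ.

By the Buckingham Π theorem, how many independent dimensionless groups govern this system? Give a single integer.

Exponent matrix [L,Θ] × [ℓ,D,ΔT]:
  L: [ 1  1  0]
  Θ: [ 0  0  1]
Echelon form has 2 nonzero rows (pivots: ℓ,ΔT)
Π count = n − r = 3 − 2 = 1

1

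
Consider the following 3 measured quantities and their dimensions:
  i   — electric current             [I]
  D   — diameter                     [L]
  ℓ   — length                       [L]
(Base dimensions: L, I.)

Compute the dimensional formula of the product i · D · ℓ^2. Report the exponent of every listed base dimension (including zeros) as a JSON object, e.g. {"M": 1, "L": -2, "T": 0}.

{"L": 3, "I": 1}

Write exponents as rows L,I / cols i,D,ℓ:
  L: [ 0  1  1]
  I: [ 1  0  0]
  [L]: (1)·0+(1)·1+(2)·1 = 3
  [I]: (1)·1+(1)·0+(2)·0 = 1
⇒ L^3 I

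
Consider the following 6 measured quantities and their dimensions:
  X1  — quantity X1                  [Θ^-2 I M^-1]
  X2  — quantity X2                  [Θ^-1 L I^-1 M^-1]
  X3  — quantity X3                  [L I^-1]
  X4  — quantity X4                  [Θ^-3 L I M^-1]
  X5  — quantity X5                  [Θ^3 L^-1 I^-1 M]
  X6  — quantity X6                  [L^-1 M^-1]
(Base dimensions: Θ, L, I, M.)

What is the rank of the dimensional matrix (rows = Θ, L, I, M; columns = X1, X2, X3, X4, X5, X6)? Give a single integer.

Exponent matrix [Θ,L,I,M] × [X1,X2,X3,X4,X5,X6]:
  Θ: [-2 -1  0 -3  3  0]
  L: [ 0  1  1  1 -1 -1]
  I: [ 1 -1 -1  1 -1  0]
  M: [-1 -1  0 -1  1 -1]
RREF → pivots at {X1,X2,X3} ⇒ r = 3

3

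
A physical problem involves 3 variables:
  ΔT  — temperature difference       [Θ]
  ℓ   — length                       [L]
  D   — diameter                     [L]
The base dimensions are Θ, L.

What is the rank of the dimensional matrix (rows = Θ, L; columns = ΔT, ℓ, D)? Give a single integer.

2

Exponent matrix [Θ,L] × [ΔT,ℓ,D]:
  Θ: [ 1  0  0]
  L: [ 0  1  1]
RREF → pivots at {ΔT,ℓ} ⇒ r = 2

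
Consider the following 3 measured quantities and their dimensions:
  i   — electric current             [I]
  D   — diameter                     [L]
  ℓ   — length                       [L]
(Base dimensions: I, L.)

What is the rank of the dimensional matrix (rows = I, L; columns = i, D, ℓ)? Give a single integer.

Exponent matrix [I,L] × [i,D,ℓ]:
  I: [ 1  0  0]
  L: [ 0  1  1]
Row reduction gives pivot columns i,D; rank = 2

2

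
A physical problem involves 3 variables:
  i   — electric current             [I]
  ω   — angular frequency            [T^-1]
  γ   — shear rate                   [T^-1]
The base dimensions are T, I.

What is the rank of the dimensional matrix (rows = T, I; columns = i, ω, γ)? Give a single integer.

Write exponents as rows T,I / cols i,ω,γ:
  T: [ 0 -1 -1]
  I: [ 1  0  0]
RREF → pivots at {i,ω} ⇒ r = 2

2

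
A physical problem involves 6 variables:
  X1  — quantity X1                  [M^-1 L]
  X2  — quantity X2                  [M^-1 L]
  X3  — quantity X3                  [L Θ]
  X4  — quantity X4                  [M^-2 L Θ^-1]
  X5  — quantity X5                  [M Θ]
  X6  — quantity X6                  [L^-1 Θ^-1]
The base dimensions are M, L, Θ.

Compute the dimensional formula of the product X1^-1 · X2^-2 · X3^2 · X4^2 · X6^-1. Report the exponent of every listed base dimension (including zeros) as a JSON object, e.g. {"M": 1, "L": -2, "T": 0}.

Dimensional matrix (M×L×Θ by X1×X2×X3×X4×X5×X6):
  M: [-1 -1  0 -2  1  0]
  L: [ 1  1  1  1  0 -1]
  Θ: [ 0  0  1 -1  1 -1]
  [M]: (-1)·-1+(-2)·-1+(2)·0+(2)·-2+(-1)·0 = -1
  [L]: (-1)·1+(-2)·1+(2)·1+(2)·1+(-1)·-1 = 2
  [Θ]: (-1)·0+(-2)·0+(2)·1+(2)·-1+(-1)·-1 = 1
⇒ M^-1 L^2 Θ

{"M": -1, "L": 2, "Θ": 1}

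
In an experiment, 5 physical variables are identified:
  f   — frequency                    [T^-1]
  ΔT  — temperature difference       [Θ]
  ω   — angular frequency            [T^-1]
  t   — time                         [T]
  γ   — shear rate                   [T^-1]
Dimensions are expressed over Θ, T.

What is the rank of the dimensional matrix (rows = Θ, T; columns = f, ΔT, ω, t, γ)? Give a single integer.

Dimensional matrix (Θ×T by f×ΔT×ω×t×γ):
  Θ: [ 0  1  0  0  0]
  T: [-1  0 -1  1 -1]
Row reduction gives pivot columns f,ΔT; rank = 2

2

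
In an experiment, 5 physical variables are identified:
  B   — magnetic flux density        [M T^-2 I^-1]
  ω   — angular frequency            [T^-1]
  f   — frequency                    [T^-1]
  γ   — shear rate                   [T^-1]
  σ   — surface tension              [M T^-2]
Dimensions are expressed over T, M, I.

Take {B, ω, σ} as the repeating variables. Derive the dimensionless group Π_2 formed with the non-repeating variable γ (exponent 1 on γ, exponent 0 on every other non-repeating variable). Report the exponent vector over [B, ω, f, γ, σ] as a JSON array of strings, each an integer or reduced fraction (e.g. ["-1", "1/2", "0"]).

["0", "-1", "0", "1", "0"]

Dimensional matrix (T×M×I by B×ω×f×γ×σ):
  T: [-2 -1 -1 -1 -2]
  M: [ 1  0  0  0  1]
  I: [-1  0  0  0  0]
Row reduction gives pivot columns B,ω,σ; rank = 3
Repeat: B,ω,σ; free: f,γ
RREF:
  r0: [   1    0    0    0    0]
  r1: [   0    1    1    1    0]
  r2: [   0    0    0    0    1]
Fix exponent of γ at 1, f at 0; solve each RREF row for its pivot's exponent:
  r0: exp(B) + (0)·1 = 0 ⇒ exp(B) = 0
  r1: exp(ω) + (1)·1 = 0 ⇒ exp(ω) = -1
  r2: exp(σ) + (0)·1 = 0 ⇒ exp(σ) = 0
Π_2 = ω^-1 · γ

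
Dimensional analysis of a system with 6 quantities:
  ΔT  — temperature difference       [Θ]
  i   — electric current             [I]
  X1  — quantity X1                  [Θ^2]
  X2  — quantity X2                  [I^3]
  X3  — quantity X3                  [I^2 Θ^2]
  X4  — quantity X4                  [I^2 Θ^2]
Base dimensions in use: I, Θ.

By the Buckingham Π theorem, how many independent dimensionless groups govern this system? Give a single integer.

Write exponents as rows I,Θ / cols ΔT,i,X1,X2,X3,X4:
  I: [ 0  1  0  3  2  2]
  Θ: [ 1  0  2  0  2  2]
Row reduction gives pivot columns ΔT,i; rank = 2
n=6, r=2 ⇒ 4 dimensionless groups

4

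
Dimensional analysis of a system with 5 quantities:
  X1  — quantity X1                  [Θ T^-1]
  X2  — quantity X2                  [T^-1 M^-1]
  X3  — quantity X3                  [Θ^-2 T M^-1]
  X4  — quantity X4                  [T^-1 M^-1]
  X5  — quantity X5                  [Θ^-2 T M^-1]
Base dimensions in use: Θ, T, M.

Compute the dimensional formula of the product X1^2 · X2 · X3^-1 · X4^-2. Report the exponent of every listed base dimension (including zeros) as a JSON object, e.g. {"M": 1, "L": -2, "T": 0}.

{"Θ": 4, "T": -2, "M": 2}

Exponent matrix [Θ,T,M] × [X1,X2,X3,X4,X5]:
  Θ: [ 1  0 -2  0 -2]
  T: [-1 -1  1 -1  1]
  M: [ 0 -1 -1 -1 -1]
  [Θ]: (2)·1+(1)·0+(-1)·-2+(-2)·0 = 4
  [T]: (2)·-1+(1)·-1+(-1)·1+(-2)·-1 = -2
  [M]: (2)·0+(1)·-1+(-1)·-1+(-2)·-1 = 2
⇒ Θ^4 T^-2 M^2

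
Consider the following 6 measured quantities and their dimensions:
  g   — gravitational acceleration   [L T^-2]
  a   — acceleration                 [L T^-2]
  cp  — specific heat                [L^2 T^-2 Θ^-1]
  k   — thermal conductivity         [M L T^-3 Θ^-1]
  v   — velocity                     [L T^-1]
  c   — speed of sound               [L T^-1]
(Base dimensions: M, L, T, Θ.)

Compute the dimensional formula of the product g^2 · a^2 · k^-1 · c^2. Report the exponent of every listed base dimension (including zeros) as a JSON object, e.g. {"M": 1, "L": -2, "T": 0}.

Exponent matrix [M,L,T,Θ] × [g,a,cp,k,v,c]:
  M: [ 0  0  0  1  0  0]
  L: [ 1  1  2  1  1  1]
  T: [-2 -2 -2 -3 -1 -1]
  Θ: [ 0  0 -1 -1  0  0]
  [M]: (2)·0+(2)·0+(-1)·1+(2)·0 = -1
  [L]: (2)·1+(2)·1+(-1)·1+(2)·1 = 5
  [T]: (2)·-2+(2)·-2+(-1)·-3+(2)·-1 = -7
  [Θ]: (2)·0+(2)·0+(-1)·-1+(2)·0 = 1
⇒ M^-1 L^5 T^-7 Θ

{"M": -1, "L": 5, "T": -7, "Θ": 1}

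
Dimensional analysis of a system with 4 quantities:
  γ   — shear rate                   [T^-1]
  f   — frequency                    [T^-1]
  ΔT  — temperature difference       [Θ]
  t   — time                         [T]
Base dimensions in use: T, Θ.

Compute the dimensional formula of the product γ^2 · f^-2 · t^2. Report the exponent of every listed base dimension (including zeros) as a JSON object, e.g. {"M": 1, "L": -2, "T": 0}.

{"T": 2, "Θ": 0}

Write exponents as rows T,Θ / cols γ,f,ΔT,t:
  T: [-1 -1  0  1]
  Θ: [ 0  0  1  0]
  [T]: (2)·-1+(-2)·-1+(2)·1 = 2
  [Θ]: (2)·0+(-2)·0+(2)·0 = 0
⇒ T^2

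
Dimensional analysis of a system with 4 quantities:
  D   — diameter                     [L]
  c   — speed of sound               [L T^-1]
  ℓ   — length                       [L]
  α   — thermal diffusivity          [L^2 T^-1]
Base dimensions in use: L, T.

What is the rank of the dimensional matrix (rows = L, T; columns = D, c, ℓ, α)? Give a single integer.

Exponent matrix [L,T] × [D,c,ℓ,α]:
  L: [ 1  1  1  2]
  T: [ 0 -1  0 -1]
Echelon form has 2 nonzero rows (pivots: D,c)

2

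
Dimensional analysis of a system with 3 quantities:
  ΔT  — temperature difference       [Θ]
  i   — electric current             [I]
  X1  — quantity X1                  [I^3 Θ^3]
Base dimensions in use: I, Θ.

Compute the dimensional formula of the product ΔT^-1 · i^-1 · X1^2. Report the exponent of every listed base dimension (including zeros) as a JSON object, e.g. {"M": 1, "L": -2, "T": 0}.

Write exponents as rows I,Θ / cols ΔT,i,X1:
  I: [ 0  1  3]
  Θ: [ 1  0  3]
  [I]: (-1)·0+(-1)·1+(2)·3 = 5
  [Θ]: (-1)·1+(-1)·0+(2)·3 = 5
⇒ I^5 Θ^5

{"I": 5, "Θ": 5}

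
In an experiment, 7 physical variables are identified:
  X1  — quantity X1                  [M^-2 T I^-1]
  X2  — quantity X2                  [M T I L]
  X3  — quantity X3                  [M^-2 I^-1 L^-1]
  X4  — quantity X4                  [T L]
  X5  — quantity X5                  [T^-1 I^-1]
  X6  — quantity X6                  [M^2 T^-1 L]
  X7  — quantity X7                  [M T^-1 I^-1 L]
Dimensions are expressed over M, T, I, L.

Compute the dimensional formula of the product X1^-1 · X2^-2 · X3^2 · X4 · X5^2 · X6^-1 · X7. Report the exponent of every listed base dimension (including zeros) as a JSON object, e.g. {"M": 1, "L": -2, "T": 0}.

{"M": -5, "T": -4, "I": -6, "L": -3}

Dimensional matrix (M×T×I×L by X1×X2×X3×X4×X5×X6×X7):
  M: [-2  1 -2  0  0  2  1]
  T: [ 1  1  0  1 -1 -1 -1]
  I: [-1  1 -1  0 -1  0 -1]
  L: [ 0  1 -1  1  0  1  1]
  [M]: (-1)·-2+(-2)·1+(2)·-2+(1)·0+(2)·0+(-1)·2+(1)·1 = -5
  [T]: (-1)·1+(-2)·1+(2)·0+(1)·1+(2)·-1+(-1)·-1+(1)·-1 = -4
  [I]: (-1)·-1+(-2)·1+(2)·-1+(1)·0+(2)·-1+(-1)·0+(1)·-1 = -6
  [L]: (-1)·0+(-2)·1+(2)·-1+(1)·1+(2)·0+(-1)·1+(1)·1 = -3
⇒ M^-5 T^-4 I^-6 L^-3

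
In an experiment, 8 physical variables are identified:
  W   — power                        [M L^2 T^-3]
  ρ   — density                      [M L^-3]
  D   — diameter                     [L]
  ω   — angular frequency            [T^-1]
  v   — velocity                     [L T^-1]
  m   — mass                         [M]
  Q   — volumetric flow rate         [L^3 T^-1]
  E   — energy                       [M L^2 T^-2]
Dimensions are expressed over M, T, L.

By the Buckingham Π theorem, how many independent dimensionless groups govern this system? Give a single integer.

5

Exponent matrix [M,T,L] × [W,ρ,D,ω,v,m,Q,E]:
  M: [ 1  1  0  0  0  1  0  1]
  T: [-3  0  0 -1 -1  0 -1 -2]
  L: [ 2 -3  1  0  1  0  3  2]
RREF → pivots at {W,ρ,D} ⇒ r = 3
8 vars − rank 3 = 5 Π groups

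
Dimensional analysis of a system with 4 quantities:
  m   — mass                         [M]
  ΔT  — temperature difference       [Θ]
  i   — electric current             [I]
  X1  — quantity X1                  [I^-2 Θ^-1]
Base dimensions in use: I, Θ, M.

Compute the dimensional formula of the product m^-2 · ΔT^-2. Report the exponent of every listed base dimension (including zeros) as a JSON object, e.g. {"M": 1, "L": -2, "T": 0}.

{"I": 0, "Θ": -2, "M": -2}

Exponent matrix [I,Θ,M] × [m,ΔT,i,X1]:
  I: [ 0  0  1 -2]
  Θ: [ 0  1  0 -1]
  M: [ 1  0  0  0]
  [I]: (-2)·0+(-2)·0 = 0
  [Θ]: (-2)·0+(-2)·1 = -2
  [M]: (-2)·1+(-2)·0 = -2
⇒ Θ^-2 M^-2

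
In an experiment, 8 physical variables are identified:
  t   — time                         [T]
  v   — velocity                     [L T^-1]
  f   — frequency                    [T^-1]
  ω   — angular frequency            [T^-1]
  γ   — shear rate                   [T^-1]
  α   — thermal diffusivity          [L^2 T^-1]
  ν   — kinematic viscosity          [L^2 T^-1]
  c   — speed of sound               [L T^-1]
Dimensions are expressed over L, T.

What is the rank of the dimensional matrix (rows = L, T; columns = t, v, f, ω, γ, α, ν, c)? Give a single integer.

2

Dimensional matrix (L×T by t×v×f×ω×γ×α×ν×c):
  L: [ 0  1  0  0  0  2  2  1]
  T: [ 1 -1 -1 -1 -1 -1 -1 -1]
RREF → pivots at {t,v} ⇒ r = 2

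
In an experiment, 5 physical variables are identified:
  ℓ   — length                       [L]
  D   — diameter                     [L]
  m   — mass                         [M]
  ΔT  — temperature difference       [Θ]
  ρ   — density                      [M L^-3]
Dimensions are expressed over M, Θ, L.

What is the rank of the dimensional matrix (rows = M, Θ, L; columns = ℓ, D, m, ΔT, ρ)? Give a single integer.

3

Dimensional matrix (M×Θ×L by ℓ×D×m×ΔT×ρ):
  M: [ 0  0  1  0  1]
  Θ: [ 0  0  0  1  0]
  L: [ 1  1  0  0 -3]
Echelon form has 3 nonzero rows (pivots: ℓ,m,ΔT)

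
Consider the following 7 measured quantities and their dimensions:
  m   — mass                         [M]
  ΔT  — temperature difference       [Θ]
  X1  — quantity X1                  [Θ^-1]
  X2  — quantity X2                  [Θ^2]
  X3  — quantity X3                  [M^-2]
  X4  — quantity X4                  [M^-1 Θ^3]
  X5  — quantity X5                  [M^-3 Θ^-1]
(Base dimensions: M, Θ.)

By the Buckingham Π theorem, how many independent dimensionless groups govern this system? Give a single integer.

5

Write exponents as rows M,Θ / cols m,ΔT,X1,X2,X3,X4,X5:
  M: [ 1  0  0  0 -2 -1 -3]
  Θ: [ 0  1 -1  2  0  3 -1]
RREF → pivots at {m,ΔT} ⇒ r = 2
Π count = n − r = 7 − 2 = 5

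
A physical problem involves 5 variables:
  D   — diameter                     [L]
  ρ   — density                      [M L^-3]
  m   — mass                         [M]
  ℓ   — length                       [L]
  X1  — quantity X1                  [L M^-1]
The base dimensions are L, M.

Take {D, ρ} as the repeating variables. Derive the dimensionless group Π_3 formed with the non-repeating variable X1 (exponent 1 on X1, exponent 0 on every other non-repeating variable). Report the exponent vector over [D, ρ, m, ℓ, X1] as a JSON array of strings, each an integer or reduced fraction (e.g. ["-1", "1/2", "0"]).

Write exponents as rows L,M / cols D,ρ,m,ℓ,X1:
  L: [ 1 -3  0  1  1]
  M: [ 0  1  1  0 -1]
Row reduction gives pivot columns D,ρ; rank = 2
Pivot set = {D,ρ}, free = {m,ℓ,X1}
RREF:
  r0: [   1    0    3    1   -2]
  r1: [   0    1    1    0   -1]
Fix exponent of X1 at 1, m at 0, ℓ at 0; solve each RREF row for its pivot's exponent:
  r0: exp(D) + (-2)·1 = 0 ⇒ exp(D) = 2
  r1: exp(ρ) + (-1)·1 = 0 ⇒ exp(ρ) = 1
Π_3 = D^2 · ρ · X1

["2", "1", "0", "0", "1"]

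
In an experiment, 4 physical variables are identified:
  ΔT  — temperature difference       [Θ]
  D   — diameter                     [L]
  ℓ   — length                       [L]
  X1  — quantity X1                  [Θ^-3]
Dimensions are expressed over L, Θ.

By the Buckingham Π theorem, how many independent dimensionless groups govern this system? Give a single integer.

2

Exponent matrix [L,Θ] × [ΔT,D,ℓ,X1]:
  L: [ 0  1  1  0]
  Θ: [ 1  0  0 -3]
Row reduction gives pivot columns ΔT,D; rank = 2
4 vars − rank 2 = 2 Π groups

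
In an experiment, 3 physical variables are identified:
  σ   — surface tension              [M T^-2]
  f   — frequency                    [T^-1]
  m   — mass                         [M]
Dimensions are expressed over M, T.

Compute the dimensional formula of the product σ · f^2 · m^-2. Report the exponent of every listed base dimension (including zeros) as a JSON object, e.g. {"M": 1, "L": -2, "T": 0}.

{"M": -1, "T": -4}

Write exponents as rows M,T / cols σ,f,m:
  M: [ 1  0  1]
  T: [-2 -1  0]
  [M]: (1)·1+(2)·0+(-2)·1 = -1
  [T]: (1)·-2+(2)·-1+(-2)·0 = -4
⇒ M^-1 T^-4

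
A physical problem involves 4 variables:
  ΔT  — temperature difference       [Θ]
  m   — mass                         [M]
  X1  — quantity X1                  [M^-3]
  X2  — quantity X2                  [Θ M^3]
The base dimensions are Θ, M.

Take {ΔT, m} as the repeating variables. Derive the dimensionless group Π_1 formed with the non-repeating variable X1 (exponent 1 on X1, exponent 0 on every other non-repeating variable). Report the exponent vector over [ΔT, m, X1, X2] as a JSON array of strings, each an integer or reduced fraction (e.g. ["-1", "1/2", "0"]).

["0", "3", "1", "0"]

Write exponents as rows Θ,M / cols ΔT,m,X1,X2:
  Θ: [ 1  0  0  1]
  M: [ 0  1 -3  3]
Row reduction gives pivot columns ΔT,m; rank = 2
Pivot set = {ΔT,m}, free = {X1,X2}
RREF:
  r0: [   1    0    0    1]
  r1: [   0    1   -3    3]
Fix exponent of X1 at 1, X2 at 0; solve each RREF row for its pivot's exponent:
  r0: exp(ΔT) + (0)·1 = 0 ⇒ exp(ΔT) = 0
  r1: exp(m) + (-3)·1 = 0 ⇒ exp(m) = 3
Π_1 = m^3 · X1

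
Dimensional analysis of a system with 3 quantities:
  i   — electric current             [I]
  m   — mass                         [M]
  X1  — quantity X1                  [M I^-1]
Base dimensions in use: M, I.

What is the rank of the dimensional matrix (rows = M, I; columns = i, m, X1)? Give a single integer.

Write exponents as rows M,I / cols i,m,X1:
  M: [ 0  1  1]
  I: [ 1  0 -1]
RREF → pivots at {i,m} ⇒ r = 2

2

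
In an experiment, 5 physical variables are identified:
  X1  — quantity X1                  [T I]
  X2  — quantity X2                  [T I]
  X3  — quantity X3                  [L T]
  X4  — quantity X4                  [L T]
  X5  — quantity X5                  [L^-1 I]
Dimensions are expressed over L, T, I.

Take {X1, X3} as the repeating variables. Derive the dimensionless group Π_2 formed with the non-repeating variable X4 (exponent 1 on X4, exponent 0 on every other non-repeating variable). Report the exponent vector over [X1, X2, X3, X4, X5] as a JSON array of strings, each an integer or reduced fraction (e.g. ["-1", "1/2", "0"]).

Dimensional matrix (L×T×I by X1×X2×X3×X4×X5):
  L: [ 0  0  1  1 -1]
  T: [ 1  1  1  1  0]
  I: [ 1  1  0  0  1]
Echelon form has 2 nonzero rows (pivots: X1,X3)
Pivot set = {X1,X3}, free = {X2,X4,X5}
RREF:
  r0: [   1    1    0    0    1]
  r1: [   0    0    1    1   -1]
  r2: [   0    0    0    0    0]
Fix exponent of X4 at 1, X2 at 0, X5 at 0; solve each RREF row for its pivot's exponent:
  r0: exp(X1) + (0)·1 = 0 ⇒ exp(X1) = 0
  r1: exp(X3) + (1)·1 = 0 ⇒ exp(X3) = -1
Π_2 = X3^-1 · X4

["0", "0", "-1", "1", "0"]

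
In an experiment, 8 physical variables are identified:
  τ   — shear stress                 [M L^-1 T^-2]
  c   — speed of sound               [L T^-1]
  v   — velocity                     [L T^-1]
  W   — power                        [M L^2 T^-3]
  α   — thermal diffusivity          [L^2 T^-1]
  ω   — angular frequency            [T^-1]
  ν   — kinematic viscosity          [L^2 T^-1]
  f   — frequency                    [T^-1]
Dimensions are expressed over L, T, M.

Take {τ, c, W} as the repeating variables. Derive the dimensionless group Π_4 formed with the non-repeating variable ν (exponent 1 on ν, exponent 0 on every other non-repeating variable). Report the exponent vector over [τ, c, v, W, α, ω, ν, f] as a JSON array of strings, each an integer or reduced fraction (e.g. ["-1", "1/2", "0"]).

["1/2", "-1/2", "0", "-1/2", "0", "0", "1", "0"]

Exponent matrix [L,T,M] × [τ,c,v,W,α,ω,ν,f]:
  L: [-1  1  1  2  2  0  2  0]
  T: [-2 -1 -1 -3 -1 -1 -1 -1]
  M: [ 1  0  0  1  0  0  0  0]
RREF → pivots at {τ,c,W} ⇒ r = 3
Pivot set = {τ,c,W}, free = {v,α,ω,ν,f}
RREF:
  r0: [   1    0    0    0 -1/2  1/2 -1/2  1/2]
  r1: [   0    1    1    0  1/2  3/2  1/2  3/2]
  r2: [   0    0    0    1  1/2 -1/2  1/2 -1/2]
Fix exponent of ν at 1, v at 0, α at 0, ω at 0, f at 0; solve each RREF row for its pivot's exponent:
  r0: exp(τ) + (-1/2)·1 = 0 ⇒ exp(τ) = 1/2
  r1: exp(c) + (1/2)·1 = 0 ⇒ exp(c) = -1/2
  r2: exp(W) + (1/2)·1 = 0 ⇒ exp(W) = -1/2
Π_4 = τ^(1/2) · c^(-1/2) · W^(-1/2) · ν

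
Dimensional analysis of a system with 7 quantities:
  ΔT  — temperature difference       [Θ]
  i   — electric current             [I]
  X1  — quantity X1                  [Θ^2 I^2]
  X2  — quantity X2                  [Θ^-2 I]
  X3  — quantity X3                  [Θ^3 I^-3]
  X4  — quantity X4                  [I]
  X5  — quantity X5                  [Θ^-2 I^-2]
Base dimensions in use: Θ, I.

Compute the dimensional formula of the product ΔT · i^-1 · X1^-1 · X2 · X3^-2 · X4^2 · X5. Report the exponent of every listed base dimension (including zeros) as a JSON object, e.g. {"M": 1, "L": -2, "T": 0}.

{"Θ": -11, "I": 4}

Dimensional matrix (Θ×I by ΔT×i×X1×X2×X3×X4×X5):
  Θ: [ 1  0  2 -2  3  0 -2]
  I: [ 0  1  2  1 -3  1 -2]
  [Θ]: (1)·1+(-1)·0+(-1)·2+(1)·-2+(-2)·3+(2)·0+(1)·-2 = -11
  [I]: (1)·0+(-1)·1+(-1)·2+(1)·1+(-2)·-3+(2)·1+(1)·-2 = 4
⇒ Θ^-11 I^4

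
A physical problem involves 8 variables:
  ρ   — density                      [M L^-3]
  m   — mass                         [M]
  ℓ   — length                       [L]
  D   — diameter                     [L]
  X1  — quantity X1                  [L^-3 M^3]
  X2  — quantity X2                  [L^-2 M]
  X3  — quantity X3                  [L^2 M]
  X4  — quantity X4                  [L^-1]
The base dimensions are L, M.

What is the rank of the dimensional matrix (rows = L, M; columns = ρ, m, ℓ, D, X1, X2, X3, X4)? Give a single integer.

Exponent matrix [L,M] × [ρ,m,ℓ,D,X1,X2,X3,X4]:
  L: [-3  0  1  1 -3 -2  2 -1]
  M: [ 1  1  0  0  3  1  1  0]
Row reduction gives pivot columns ρ,m; rank = 2

2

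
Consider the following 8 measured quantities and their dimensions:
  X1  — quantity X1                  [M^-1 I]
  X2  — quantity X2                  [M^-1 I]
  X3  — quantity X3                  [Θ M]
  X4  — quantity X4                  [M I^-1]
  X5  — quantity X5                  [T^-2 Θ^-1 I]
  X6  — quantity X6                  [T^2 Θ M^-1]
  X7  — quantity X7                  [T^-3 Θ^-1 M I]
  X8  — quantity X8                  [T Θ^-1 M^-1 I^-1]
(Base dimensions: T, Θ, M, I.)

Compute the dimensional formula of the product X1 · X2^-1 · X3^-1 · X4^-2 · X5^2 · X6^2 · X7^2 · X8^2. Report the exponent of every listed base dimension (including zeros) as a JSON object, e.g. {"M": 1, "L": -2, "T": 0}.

{"T": -4, "Θ": -5, "M": -5, "I": 4}

Exponent matrix [T,Θ,M,I] × [X1,X2,X3,X4,X5,X6,X7,X8]:
  T: [ 0  0  0  0 -2  2 -3  1]
  Θ: [ 0  0  1  0 -1  1 -1 -1]
  M: [-1 -1  1  1  0 -1  1 -1]
  I: [ 1  1  0 -1  1  0  1 -1]
  [T]: (1)·0+(-1)·0+(-1)·0+(-2)·0+(2)·-2+(2)·2+(2)·-3+(2)·1 = -4
  [Θ]: (1)·0+(-1)·0+(-1)·1+(-2)·0+(2)·-1+(2)·1+(2)·-1+(2)·-1 = -5
  [M]: (1)·-1+(-1)·-1+(-1)·1+(-2)·1+(2)·0+(2)·-1+(2)·1+(2)·-1 = -5
  [I]: (1)·1+(-1)·1+(-1)·0+(-2)·-1+(2)·1+(2)·0+(2)·1+(2)·-1 = 4
⇒ T^-4 Θ^-5 M^-5 I^4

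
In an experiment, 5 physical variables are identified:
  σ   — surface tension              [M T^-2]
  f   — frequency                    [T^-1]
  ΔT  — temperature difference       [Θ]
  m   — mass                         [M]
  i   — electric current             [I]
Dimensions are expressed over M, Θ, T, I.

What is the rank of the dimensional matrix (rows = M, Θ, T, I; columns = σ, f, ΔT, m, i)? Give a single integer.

4

Write exponents as rows M,Θ,T,I / cols σ,f,ΔT,m,i:
  M: [ 1  0  0  1  0]
  Θ: [ 0  0  1  0  0]
  T: [-2 -1  0  0  0]
  I: [ 0  0  0  0  1]
Echelon form has 4 nonzero rows (pivots: σ,f,ΔT,i)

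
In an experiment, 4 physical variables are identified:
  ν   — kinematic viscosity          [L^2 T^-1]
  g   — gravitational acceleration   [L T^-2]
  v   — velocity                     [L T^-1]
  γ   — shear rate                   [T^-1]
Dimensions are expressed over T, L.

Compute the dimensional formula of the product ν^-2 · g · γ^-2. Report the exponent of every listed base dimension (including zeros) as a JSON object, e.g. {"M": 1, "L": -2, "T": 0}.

{"T": 2, "L": -3}

Write exponents as rows T,L / cols ν,g,v,γ:
  T: [-1 -2 -1 -1]
  L: [ 2  1  1  0]
  [T]: (-2)·-1+(1)·-2+(-2)·-1 = 2
  [L]: (-2)·2+(1)·1+(-2)·0 = -3
⇒ T^2 L^-3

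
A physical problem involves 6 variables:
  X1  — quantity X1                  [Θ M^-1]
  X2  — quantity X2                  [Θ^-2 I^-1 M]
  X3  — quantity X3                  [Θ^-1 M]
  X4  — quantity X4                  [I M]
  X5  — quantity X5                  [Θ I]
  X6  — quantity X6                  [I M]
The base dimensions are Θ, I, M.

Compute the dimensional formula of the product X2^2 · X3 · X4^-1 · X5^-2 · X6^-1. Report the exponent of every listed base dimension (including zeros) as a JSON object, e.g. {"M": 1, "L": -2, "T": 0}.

{"Θ": -7, "I": -6, "M": 1}

Dimensional matrix (Θ×I×M by X1×X2×X3×X4×X5×X6):
  Θ: [ 1 -2 -1  0  1  0]
  I: [ 0 -1  0  1  1  1]
  M: [-1  1  1  1  0  1]
  [Θ]: (2)·-2+(1)·-1+(-1)·0+(-2)·1+(-1)·0 = -7
  [I]: (2)·-1+(1)·0+(-1)·1+(-2)·1+(-1)·1 = -6
  [M]: (2)·1+(1)·1+(-1)·1+(-2)·0+(-1)·1 = 1
⇒ Θ^-7 I^-6 M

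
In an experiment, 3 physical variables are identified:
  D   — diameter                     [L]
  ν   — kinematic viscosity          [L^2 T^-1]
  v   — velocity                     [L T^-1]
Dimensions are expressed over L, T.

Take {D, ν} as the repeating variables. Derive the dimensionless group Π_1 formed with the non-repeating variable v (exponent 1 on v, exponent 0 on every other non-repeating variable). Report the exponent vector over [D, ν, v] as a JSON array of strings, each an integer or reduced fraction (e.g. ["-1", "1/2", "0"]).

["1", "-1", "1"]

Dimensional matrix (L×T by D×ν×v):
  L: [ 1  2  1]
  T: [ 0 -1 -1]
RREF → pivots at {D,ν} ⇒ r = 2
Pivot set = {D,ν}, free = {v}
RREF:
  r0: [   1    0   -1]
  r1: [   0    1    1]
Fix exponent of v at 1; solve each RREF row for its pivot's exponent:
  r0: exp(D) + (-1)·1 = 0 ⇒ exp(D) = 1
  r1: exp(ν) + (1)·1 = 0 ⇒ exp(ν) = -1
Π_1 = D · ν^-1 · v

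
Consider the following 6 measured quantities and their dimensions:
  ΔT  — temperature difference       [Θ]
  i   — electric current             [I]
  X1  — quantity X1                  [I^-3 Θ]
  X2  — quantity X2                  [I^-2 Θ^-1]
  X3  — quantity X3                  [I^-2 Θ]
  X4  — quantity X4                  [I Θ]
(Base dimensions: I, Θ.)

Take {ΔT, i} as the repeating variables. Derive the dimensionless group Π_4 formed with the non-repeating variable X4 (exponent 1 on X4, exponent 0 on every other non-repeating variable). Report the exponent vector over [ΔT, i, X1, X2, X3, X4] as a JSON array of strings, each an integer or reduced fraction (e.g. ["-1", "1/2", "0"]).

["-1", "-1", "0", "0", "0", "1"]

Dimensional matrix (I×Θ by ΔT×i×X1×X2×X3×X4):
  I: [ 0  1 -3 -2 -2  1]
  Θ: [ 1  0  1 -1  1  1]
Echelon form has 2 nonzero rows (pivots: ΔT,i)
Pivot set = {ΔT,i}, free = {X1,X2,X3,X4}
RREF:
  r0: [   1    0    1   -1    1    1]
  r1: [   0    1   -3   -2   -2    1]
Fix exponent of X4 at 1, X1 at 0, X2 at 0, X3 at 0; solve each RREF row for its pivot's exponent:
  r0: exp(ΔT) + (1)·1 = 0 ⇒ exp(ΔT) = -1
  r1: exp(i) + (1)·1 = 0 ⇒ exp(i) = -1
Π_4 = ΔT^-1 · i^-1 · X4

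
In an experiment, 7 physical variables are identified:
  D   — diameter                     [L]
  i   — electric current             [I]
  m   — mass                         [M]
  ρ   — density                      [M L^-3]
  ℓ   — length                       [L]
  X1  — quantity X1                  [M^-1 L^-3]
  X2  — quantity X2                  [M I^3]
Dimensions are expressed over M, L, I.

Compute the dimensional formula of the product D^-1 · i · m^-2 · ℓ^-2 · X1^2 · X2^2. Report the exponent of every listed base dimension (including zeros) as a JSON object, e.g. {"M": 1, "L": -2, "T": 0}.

{"M": -2, "L": -9, "I": 7}

Dimensional matrix (M×L×I by D×i×m×ρ×ℓ×X1×X2):
  M: [ 0  0  1  1  0 -1  1]
  L: [ 1  0  0 -3  1 -3  0]
  I: [ 0  1  0  0  0  0  3]
  [M]: (-1)·0+(1)·0+(-2)·1+(-2)·0+(2)·-1+(2)·1 = -2
  [L]: (-1)·1+(1)·0+(-2)·0+(-2)·1+(2)·-3+(2)·0 = -9
  [I]: (-1)·0+(1)·1+(-2)·0+(-2)·0+(2)·0+(2)·3 = 7
⇒ M^-2 L^-9 I^7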